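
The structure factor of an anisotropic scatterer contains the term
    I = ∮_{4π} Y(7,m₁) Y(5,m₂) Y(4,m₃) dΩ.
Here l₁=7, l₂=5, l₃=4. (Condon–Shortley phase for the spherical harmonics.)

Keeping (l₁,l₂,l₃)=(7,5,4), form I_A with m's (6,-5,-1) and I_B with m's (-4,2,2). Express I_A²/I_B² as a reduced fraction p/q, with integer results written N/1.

351/160

Shared (l₁,l₂,l₃)=(7,5,4): N and (l;000)² cancel in I_A²/I_B².
A: Δ = 8!·6!·2!/17! = 1/6126120; Racah Σ t=0..0: t=0:+1/9676800 = 1/9676800; ⇒ 3j(7 5 4; 6 -5 -1)² = 27/952, sgn -1
B: Δ = 8!·6!·2!/17! = 1/6126120; Racah Σ t=5..7: t=5:−1/1036800 t=6:+1/172800 t=7:−1/483840 = 1/362880; ⇒ 3j(7 5 4; -4 2 2)² = 20/1547, sgn +1
I_A²/I_B² = (27/952)/(20/1547) = 351/160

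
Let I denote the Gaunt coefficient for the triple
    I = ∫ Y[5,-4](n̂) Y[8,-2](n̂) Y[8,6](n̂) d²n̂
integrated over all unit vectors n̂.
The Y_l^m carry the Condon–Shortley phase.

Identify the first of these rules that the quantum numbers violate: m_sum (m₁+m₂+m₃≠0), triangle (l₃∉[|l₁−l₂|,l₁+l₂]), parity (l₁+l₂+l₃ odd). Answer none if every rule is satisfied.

parity

Σmᵢ = 0  ✓
l₃∈[|l₁−l₂|,l₁+l₂]=[3,13], have l₃=8  ✓
Σlᵢ = 21 ⇒ odd  ✗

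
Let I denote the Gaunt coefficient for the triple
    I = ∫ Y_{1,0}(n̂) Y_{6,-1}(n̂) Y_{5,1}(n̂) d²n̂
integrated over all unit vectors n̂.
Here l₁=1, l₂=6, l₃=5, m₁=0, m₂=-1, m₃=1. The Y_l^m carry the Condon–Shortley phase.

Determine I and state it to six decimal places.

Checks pass: Σm=0; 12 even; l₃=5∈[5,7].
(2·1+1)(2·6+1)(2·5+1) = 429
Δ: 2! 0! 10! / 13! → 1/858
sum: t=1:−1/14400 = -1/14400
3j²(1 6 5; 0 0 0) = Δ·Π!·Σ² = 6/143  (sign +1)
sum: t=1:−1/17280 = -1/17280
3j²(1 6 5; 0 -1 1) = Δ·Π!·Σ² = 35/858  (sign -1)
combine: 4πI² = 429·6/143·35/858 = 105/143
take √, sign -1: I = -0.24172507

-0.241725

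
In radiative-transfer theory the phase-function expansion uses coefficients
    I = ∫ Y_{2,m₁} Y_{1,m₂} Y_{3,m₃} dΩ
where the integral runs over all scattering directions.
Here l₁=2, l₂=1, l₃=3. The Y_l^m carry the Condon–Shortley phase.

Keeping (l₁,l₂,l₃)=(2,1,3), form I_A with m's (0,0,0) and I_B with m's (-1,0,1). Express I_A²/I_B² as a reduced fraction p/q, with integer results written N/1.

9/8

Same 2,1,3: normalisation and zero-m 3j drop out of the ratio.
A: Δ: 0! 4! 2! / 7! → 1/105; sum: t=0:+1/4 = 1/4; 3j²(2 1 3; 0 0 0) = Δ·Π!·Σ² = 3/35  (sign -1)
B: Δ: 0! 4! 2! / 7! → 1/105; sum: t=0:+1/6 = 1/6; 3j²(2 1 3; -1 0 1) = Δ·Π!·Σ² = 8/105  (sign +1)
I_A²/I_B² = (3/35)/(8/105) = 9/8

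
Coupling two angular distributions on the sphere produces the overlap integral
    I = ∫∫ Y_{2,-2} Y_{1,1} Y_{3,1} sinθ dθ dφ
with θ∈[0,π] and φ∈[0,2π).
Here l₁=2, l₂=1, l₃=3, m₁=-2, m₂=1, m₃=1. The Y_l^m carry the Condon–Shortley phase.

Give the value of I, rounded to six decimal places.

m-sum 0 ✓  L=6 even ✓  1≤3≤3 ✓
Π(2lᵢ+1) = 5×3×7 = 105
triangle coeff Δ(2,1,3) = 1/105
Σ_t [0,0]: t=0:+1/4 = 1/4
(3j)²=3/35 [(2 1 3; 0 0 0)], sign=-1
Σ_t [0,0]: t=0:+1/48 = 1/48
(3j)²=1/105 [(2 1 3; -2 1 1)], sign=+1
⇒ 4πI² = 3/35
I = (-1)√(3/35/(4π)) = -0.08258890

-0.082589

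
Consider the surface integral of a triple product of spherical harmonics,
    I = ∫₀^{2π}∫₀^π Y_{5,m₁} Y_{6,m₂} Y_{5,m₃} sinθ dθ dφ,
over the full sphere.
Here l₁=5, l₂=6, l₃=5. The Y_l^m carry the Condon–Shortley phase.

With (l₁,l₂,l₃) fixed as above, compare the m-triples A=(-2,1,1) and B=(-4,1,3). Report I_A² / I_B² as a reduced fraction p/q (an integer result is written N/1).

512/847

Same 5,6,5: normalisation and zero-m 3j drop out of the ratio.
A: Δ: 6! 4! 6! / 17! → 1/28588560; sum: t=3:−1/41472 t=4:+1/10368 t=5:−1/23040 t=6:+1/518400 = 1/32400; 3j²(5 6 5; -2 1 1) = Δ·Π!·Σ² = 128/12155  (sign +1)
B: Δ: 6! 4! 6! / 17! → 1/28588560; sum: t=5:−1/138240 t=6:+1/518400 = -11/2073600; 3j²(5 6 5; -4 1 3) = Δ·Π!·Σ² = 77/4420  (sign -1)
I_A²/I_B² = (128/12155)/(77/4420) = 512/847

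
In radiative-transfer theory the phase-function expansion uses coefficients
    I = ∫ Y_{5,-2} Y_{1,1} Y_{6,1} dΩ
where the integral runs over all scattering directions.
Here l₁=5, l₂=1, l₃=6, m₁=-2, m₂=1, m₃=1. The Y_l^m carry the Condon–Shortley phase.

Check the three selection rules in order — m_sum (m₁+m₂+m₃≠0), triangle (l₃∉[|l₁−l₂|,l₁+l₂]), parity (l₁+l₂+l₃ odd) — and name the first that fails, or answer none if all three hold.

Σmᵢ = 0  ✓
l₃∈[|l₁−l₂|,l₁+l₂]=[4,6], have l₃=6  ✓
Σlᵢ = 12 ⇒ even  ✓

none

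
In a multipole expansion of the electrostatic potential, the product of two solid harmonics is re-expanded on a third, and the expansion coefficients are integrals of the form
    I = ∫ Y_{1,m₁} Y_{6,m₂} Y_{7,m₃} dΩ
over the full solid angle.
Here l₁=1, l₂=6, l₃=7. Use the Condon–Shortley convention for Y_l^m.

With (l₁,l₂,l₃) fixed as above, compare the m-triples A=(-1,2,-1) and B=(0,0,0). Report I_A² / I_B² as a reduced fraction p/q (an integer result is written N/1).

15/49

l's match ⇒ only the (l;m) 3-j factors differ between A and B.
A: triangle coeff Δ(1,6,7) = 1/1365; Σ_t [0,0]: t=0:+1/1935360 = 1/1935360; (3j)²=1/91 [(1 6 7; -1 2 -1)], sign=+1
B: triangle coeff Δ(1,6,7) = 1/1365; Σ_t [0,0]: t=0:+1/518400 = 1/518400; (3j)²=7/195 [(1 6 7; 0 0 0)], sign=-1
I_A²/I_B² = (1/91)/(7/195) = 15/49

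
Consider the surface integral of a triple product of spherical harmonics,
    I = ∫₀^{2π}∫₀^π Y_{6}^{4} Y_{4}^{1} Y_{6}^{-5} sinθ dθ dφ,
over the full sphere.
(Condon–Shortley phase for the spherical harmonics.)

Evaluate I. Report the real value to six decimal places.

Checks pass: Σm=0; 16 even; l₃=6∈[2,10].
(2·6+1)(2·4+1)(2·6+1) = 1521
Δ: 4! 8! 4! / 17! → 1/15315300
sum: t=0:+1/829440 t=1:−1/25920 t=2:+1/9216 t=3:−1/25920 t=4:+1/829440 = 7/207360
3j²(6 4 6; 0 0 0) = Δ·Π!·Σ² = 28/2431  (sign +1)
sum: t=1:−1/725760 t=2:+1/967680 = -1/2903040
3j²(6 4 6; 4 1 -5) = Δ·Π!·Σ² = 5/3094  (sign +1)
combine: 4πI² = 1521·28/2431·5/3094 = 90/3179
take √, sign +1: I = 0.04746473

0.047465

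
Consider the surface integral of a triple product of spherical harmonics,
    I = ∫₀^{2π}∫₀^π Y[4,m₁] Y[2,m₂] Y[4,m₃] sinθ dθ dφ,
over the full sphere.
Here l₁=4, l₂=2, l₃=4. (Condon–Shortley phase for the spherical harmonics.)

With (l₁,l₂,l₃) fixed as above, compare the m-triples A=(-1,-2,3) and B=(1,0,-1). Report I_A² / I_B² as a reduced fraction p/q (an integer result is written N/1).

378/289

Shared (l₁,l₂,l₃)=(4,2,4): N and (l;000)² cancel in I_A²/I_B².
A: Δ = 2!·6!·2!/11! = 1/13860; Racah Σ t=0..0: t=0:+1/480 = 1/480; ⇒ 3j(4 2 4; -1 -2 3)² = 3/110, sgn -1
B: Δ = 2!·6!·2!/11! = 1/13860; Racah Σ t=0..2: t=0:+1/144 t=1:−1/48 t=2:+1/480 = -17/1440; ⇒ 3j(4 2 4; 1 0 -1)² = 289/13860, sgn +1
I_A²/I_B² = (3/110)/(289/13860) = 378/289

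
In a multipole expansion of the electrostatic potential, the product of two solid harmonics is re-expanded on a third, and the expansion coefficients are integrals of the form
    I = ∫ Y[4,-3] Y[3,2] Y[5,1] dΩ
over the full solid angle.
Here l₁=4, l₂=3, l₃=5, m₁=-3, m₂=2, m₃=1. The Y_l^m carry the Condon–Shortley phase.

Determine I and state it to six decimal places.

m-sum 0 ✓  L=12 even ✓  1≤5≤7 ✓
Π(2lᵢ+1) = 9×7×11 = 693
triangle coeff Δ(4,3,5) = 1/180180
Σ_t [0,2]: t=0:+1/576 t=1:−1/144 t=2:+1/576 = -1/288
(3j)²=20/1001 [(4 3 5; 0 0 0)], sign=+1
Σ_t [1,2]: t=1:−1/17280 t=2:+1/1440 = 11/17280
(3j)²=11/468 [(4 3 5; -3 2 1)], sign=+1
⇒ 4πI² = 55/169
I = (+1)√(55/169/(4π)) = 0.16092854

0.160929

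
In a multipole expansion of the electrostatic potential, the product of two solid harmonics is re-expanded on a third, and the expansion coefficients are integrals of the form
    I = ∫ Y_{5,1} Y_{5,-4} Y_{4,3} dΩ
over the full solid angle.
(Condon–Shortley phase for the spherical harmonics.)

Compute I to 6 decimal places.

-0.168084

Rules hold: Σm=0, L=14 even, 0≤4≤10.
N = 11·11·9 = 1089
Δ = 6!·4!·4!/15! = 1/3153150
Racah Σ t=1..5: t=1:−1/69120 t=2:+1/1728 t=3:−1/576 t=4:+1/1728 t=5:−1/69120 = -7/11520
⇒ 3j(5 5 4; 0 0 0)² = 2/143, sgn -1
Racah Σ t=0..1: t=0:+1/103680 t=1:−1/17280 = -1/20736
⇒ 3j(5 5 4; 1 -4 3)² = 10/429, sgn +1
4πI² = N·(3j₀)²·(3jₘ)² = 60/169
I = -1·√(0.35503/4π) = -0.16808437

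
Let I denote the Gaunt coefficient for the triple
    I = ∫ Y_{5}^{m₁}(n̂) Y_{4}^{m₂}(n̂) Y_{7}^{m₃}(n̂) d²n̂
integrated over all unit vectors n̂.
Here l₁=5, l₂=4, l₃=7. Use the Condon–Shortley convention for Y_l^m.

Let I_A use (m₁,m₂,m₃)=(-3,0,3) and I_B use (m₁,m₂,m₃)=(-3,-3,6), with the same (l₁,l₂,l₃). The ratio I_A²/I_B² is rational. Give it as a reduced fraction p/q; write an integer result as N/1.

Shared (l₁,l₂,l₃)=(5,4,7): N and (l;000)² cancel in I_A²/I_B².
A: Δ = 2!·8!·6!/17! = 1/6126120; Racah Σ t=0..2: t=0:+1/3870720 t=1:−1/181440 t=2:+1/138240 = 23/11612160; ⇒ 3j(5 4 7; -3 0 3)² = 529/204204, sgn +1
B: Δ = 2!·8!·6!/17! = 1/6126120; Racah Σ t=0..1: t=0:+1/9676800 t=1:−1/3628800 = -1/5806080; ⇒ 3j(5 4 7; -3 -3 6)² = 5/408, sgn +1
I_A²/I_B² = (529/204204)/(5/408) = 1058/5005

1058/5005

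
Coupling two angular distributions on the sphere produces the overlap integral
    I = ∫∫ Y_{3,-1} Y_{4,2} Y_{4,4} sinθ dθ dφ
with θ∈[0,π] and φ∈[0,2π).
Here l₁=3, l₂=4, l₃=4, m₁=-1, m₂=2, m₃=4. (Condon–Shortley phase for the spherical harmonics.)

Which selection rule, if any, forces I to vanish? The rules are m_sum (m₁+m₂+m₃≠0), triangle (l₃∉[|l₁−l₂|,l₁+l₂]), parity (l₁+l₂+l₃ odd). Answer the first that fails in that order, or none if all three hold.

azimuthal sum: -1 + 2 + 4 = 5  ✗
1 ≤ 4 ≤ 7 (triangle on l)
L = 3 + 4 + 4 = 11 (odd)

m_sum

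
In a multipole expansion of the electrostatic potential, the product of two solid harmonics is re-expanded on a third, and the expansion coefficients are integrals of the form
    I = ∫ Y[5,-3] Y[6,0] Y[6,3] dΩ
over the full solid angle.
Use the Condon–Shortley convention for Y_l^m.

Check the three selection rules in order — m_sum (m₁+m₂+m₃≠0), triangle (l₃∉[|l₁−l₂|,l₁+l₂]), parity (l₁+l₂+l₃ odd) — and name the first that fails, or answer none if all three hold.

Σmᵢ = 0  ✓
l₃∈[|l₁−l₂|,l₁+l₂]=[1,11], have l₃=6  ✓
Σlᵢ = 17 ⇒ odd  ✗

parity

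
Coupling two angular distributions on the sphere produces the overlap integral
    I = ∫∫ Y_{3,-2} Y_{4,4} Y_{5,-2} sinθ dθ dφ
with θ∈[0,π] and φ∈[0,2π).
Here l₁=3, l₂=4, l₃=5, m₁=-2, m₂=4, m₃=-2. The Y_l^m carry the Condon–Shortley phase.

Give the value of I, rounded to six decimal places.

m-sum 0 ✓  L=12 even ✓  1≤5≤7 ✓
Π(2lᵢ+1) = 7×9×11 = 693
triangle coeff Δ(3,4,5) = 1/180180
Σ_t [0,2]: t=0:+1/576 t=1:−1/144 t=2:+1/576 = -1/288
(3j)²=20/1001 [(3 4 5; 0 0 0)], sign=+1
Σ_t [2,2]: t=2:+1/8640 = 1/8640
(3j)²=14/1287 [(3 4 5; -2 4 -2)], sign=-1
⇒ 4πI² = 280/1859
I = (-1)√(280/1859/(4π)) = -0.10947990

-0.109480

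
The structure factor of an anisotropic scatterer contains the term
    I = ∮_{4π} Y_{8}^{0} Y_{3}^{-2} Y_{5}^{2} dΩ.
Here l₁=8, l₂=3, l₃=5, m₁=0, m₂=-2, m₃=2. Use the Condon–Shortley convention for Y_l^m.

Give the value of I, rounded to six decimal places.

0.088863

Rules hold: Σm=0, L=16 even, 5≤5≤11.
N = 17·7·11 = 1309
Δ = 6!·10!·0!/17! = 1/136136
Racah Σ t=3..3: t=3:−1/518400 = -1/518400
⇒ 3j(8 3 5; 0 0 0)² = 56/2431, sgn +1
Racah Σ t=1..1: t=1:−1/3628800 = -1/3628800
⇒ 3j(8 3 5; 0 -2 2)² = 8/2431, sgn +1
4πI² = N·(3j₀)²·(3jₘ)² = 3136/31603
I = +1·√(0.0992311/4π) = 0.08886258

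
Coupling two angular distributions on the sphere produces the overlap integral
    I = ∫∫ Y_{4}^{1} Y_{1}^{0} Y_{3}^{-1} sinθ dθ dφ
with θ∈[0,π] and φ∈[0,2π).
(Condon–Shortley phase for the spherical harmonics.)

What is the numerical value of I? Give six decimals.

Rules hold: Σm=0, L=8 even, 3≤3≤5.
N = 9·3·7 = 189
Δ = 2!·6!·0!/9! = 1/252
Racah Σ t=1..1: t=1:−1/36 = -1/36
⇒ 3j(4 1 3; 0 0 0)² = 4/63, sgn +1
Racah Σ t=1..1: t=1:−1/48 = -1/48
⇒ 3j(4 1 3; 1 0 -1)² = 5/84, sgn -1
4πI² = N·(3j₀)²·(3jₘ)² = 5/7
I = -1·√(0.714286/4π) = -0.23841361

-0.238414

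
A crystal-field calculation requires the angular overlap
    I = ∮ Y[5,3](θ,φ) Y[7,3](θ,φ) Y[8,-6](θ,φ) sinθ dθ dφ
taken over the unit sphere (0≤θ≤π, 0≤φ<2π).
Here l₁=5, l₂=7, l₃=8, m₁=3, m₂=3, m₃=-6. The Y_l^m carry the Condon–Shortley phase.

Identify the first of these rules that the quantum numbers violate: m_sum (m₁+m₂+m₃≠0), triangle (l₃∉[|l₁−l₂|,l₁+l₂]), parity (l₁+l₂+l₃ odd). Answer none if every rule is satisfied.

m₁+m₂+m₃ = 3 + 3 − 6 = 0  ✓
triangle: |5−7|=2 ≤ l₃=8 ≤ 5+7=12  ✓
parity: l₁+l₂+l₃ = 20 is even  ✓

none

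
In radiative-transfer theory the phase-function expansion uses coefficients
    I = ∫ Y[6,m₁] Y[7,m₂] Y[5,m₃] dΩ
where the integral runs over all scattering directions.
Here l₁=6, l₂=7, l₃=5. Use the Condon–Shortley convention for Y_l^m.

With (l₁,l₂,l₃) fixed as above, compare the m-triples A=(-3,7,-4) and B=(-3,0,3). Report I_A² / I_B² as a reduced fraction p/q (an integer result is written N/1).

143/27

l's match ⇒ only the (l;m) 3-j factors differ between A and B.
A: triangle coeff Δ(6,7,5) = 1/174594420; Σ_t [8,8]: t=8:+1/174182400 = 1/174182400; (3j)²=21/1615 [(6 7 5; -3 7 -4)], sign=-1
B: triangle coeff Δ(6,7,5) = 1/174594420; Σ_t [5,7]: t=5:−1/829440 t=6:+1/1036800 t=7:−1/14515200 = -1/3225600; (3j)²=567/230945 [(6 7 5; -3 0 3)], sign=-1
I_A²/I_B² = (21/1615)/(567/230945) = 143/27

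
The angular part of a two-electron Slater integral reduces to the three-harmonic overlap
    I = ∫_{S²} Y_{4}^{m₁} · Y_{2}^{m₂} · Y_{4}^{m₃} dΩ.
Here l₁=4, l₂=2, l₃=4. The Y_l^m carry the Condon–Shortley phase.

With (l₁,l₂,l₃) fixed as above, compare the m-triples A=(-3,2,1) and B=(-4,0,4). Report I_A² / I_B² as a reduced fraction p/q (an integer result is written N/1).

Same 4,2,4: normalisation and zero-m 3j drop out of the ratio.
A: Δ: 2! 6! 2! / 11! → 1/13860; sum: t=2:+1/480 = 1/480; 3j²(4 2 4; -3 2 1) = Δ·Π!·Σ² = 3/110  (sign -1)
B: Δ: 2! 6! 2! / 11! → 1/13860; sum: t=2:+1/2880 = 1/2880; 3j²(4 2 4; -4 0 4) = Δ·Π!·Σ² = 28/495  (sign +1)
I_A²/I_B² = (3/110)/(28/495) = 27/56

27/56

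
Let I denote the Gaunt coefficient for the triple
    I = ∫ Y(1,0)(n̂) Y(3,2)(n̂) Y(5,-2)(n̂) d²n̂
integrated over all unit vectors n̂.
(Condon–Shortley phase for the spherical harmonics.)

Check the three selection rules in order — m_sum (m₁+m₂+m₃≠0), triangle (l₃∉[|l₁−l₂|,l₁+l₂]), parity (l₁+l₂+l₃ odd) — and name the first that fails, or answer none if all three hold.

azimuthal sum: 0 + 2 − 2 = 0  ✓
2 ≤ 5 ≤ 4 (triangle on l)  ✗
L = 1 + 3 + 5 = 9 (odd)

triangle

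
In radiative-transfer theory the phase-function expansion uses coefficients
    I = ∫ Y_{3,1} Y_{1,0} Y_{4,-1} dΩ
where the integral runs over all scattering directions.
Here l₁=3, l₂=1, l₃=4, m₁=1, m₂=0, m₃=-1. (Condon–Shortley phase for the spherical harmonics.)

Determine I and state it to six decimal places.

m-sum 0 ✓  L=8 even ✓  2≤4≤4 ✓
Π(2lᵢ+1) = 7×3×9 = 189
triangle coeff Δ(3,1,4) = 1/252
Σ_t [0,0]: t=0:+1/36 = 1/36
(3j)²=4/63 [(3 1 4; 0 0 0)], sign=+1
Σ_t [0,0]: t=0:+1/48 = 1/48
(3j)²=5/84 [(3 1 4; 1 0 -1)], sign=-1
⇒ 4πI² = 5/7
I = (-1)√(5/7/(4π)) = -0.23841361

-0.238414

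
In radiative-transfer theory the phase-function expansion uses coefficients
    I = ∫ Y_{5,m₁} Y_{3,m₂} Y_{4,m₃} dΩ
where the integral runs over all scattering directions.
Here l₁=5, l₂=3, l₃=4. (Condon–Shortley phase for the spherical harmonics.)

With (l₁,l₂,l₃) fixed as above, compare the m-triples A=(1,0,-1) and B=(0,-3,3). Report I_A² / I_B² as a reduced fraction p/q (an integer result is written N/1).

Shared (l₁,l₂,l₃)=(5,3,4): N and (l;000)² cancel in I_A²/I_B².
A: Δ = 4!·6!·2!/13! = 1/180180; Racah Σ t=1..3: t=1:−1/432 t=2:+1/192 t=3:−1/1440 = 19/8640; ⇒ 3j(5 3 4; 1 0 -1)² = 361/30030, sgn -1
B: Δ = 4!·6!·2!/13! = 1/180180; Racah Σ t=0..0: t=0:+1/5760 = 1/5760; ⇒ 3j(5 3 4; 0 -3 3)² = 5/572, sgn -1
I_A²/I_B² = (361/30030)/(5/572) = 722/525

722/525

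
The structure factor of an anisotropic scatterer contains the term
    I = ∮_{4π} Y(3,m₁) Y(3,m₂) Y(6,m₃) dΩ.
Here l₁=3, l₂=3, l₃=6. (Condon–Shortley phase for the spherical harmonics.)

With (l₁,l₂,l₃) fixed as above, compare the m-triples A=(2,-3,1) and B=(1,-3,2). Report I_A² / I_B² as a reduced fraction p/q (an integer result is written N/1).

1/4

Same 3,3,6: normalisation and zero-m 3j drop out of the ratio.
A: Δ: 0! 6! 6! / 13! → 1/12012; sum: t=0:+1/86400 = 1/86400; 3j²(3 3 6; 2 -3 1) = Δ·Π!·Σ² = 1/1716  (sign -1)
B: Δ: 0! 6! 6! / 13! → 1/12012; sum: t=0:+1/34560 = 1/34560; 3j²(3 3 6; 1 -3 2) = Δ·Π!·Σ² = 1/429  (sign +1)
I_A²/I_B² = (1/1716)/(1/429) = 1/4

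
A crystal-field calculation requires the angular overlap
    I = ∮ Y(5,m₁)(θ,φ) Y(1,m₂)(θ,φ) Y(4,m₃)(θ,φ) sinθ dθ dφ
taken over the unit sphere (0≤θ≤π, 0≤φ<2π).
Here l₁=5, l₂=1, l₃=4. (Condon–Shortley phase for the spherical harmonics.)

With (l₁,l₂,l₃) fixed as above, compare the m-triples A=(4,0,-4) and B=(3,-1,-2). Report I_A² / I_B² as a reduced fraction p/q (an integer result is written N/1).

9/28

l's match ⇒ only the (l;m) 3-j factors differ between A and B.
A: triangle coeff Δ(5,1,4) = 1/495; Σ_t [1,1]: t=1:−1/40320 = -1/40320; (3j)²=1/55 [(5 1 4; 4 0 -4)], sign=-1
B: triangle coeff Δ(5,1,4) = 1/495; Σ_t [0,0]: t=0:+1/2880 = 1/2880; (3j)²=28/495 [(5 1 4; 3 -1 -2)], sign=+1
I_A²/I_B² = (1/55)/(28/495) = 9/28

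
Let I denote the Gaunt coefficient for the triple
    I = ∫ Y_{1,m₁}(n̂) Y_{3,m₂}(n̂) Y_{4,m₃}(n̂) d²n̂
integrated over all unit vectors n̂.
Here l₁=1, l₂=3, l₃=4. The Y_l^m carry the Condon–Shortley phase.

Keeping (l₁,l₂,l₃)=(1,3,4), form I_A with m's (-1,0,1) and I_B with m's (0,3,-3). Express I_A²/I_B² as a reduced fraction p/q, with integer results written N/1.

l's match ⇒ only the (l;m) 3-j factors differ between A and B.
A: triangle coeff Δ(1,3,4) = 1/252; Σ_t [0,0]: t=0:+1/72 = 1/72; (3j)²=5/126 [(1 3 4; -1 0 1)], sign=-1
B: triangle coeff Δ(1,3,4) = 1/252; Σ_t [0,0]: t=0:+1/720 = 1/720; (3j)²=1/36 [(1 3 4; 0 3 -3)], sign=-1
I_A²/I_B² = (5/126)/(1/36) = 10/7

10/7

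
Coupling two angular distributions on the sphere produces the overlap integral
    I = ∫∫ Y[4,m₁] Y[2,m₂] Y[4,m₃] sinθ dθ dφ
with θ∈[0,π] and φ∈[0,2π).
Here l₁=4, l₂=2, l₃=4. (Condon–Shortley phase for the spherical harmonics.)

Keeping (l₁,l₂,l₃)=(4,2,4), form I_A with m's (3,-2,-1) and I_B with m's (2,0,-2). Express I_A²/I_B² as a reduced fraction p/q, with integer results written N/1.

Shared (l₁,l₂,l₃)=(4,2,4): N and (l;000)² cancel in I_A²/I_B².
A: Δ = 2!·6!·2!/11! = 1/13860; Racah Σ t=0..0: t=0:+1/480 = 1/480; ⇒ 3j(4 2 4; 3 -2 -1)² = 3/110, sgn -1
B: Δ = 2!·6!·2!/11! = 1/13860; Racah Σ t=0..2: t=0:+1/192 t=1:−1/120 t=2:+1/2880 = -1/360; ⇒ 3j(4 2 4; 2 0 -2)² = 16/3465, sgn -1
I_A²/I_B² = (3/110)/(16/3465) = 189/32

189/32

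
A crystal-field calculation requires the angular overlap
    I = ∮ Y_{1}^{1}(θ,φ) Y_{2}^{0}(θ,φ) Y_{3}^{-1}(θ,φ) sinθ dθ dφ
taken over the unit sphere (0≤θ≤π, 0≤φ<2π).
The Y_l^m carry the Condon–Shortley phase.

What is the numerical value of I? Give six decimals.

-0.202301

Checks pass: Σm=0; 6 even; l₃=3∈[1,3].
(2·1+1)(2·2+1)(2·3+1) = 105
Δ: 0! 2! 4! / 7! → 1/105
sum: t=0:+1/4 = 1/4
3j²(1 2 3; 0 0 0) = Δ·Π!·Σ² = 3/35  (sign -1)
sum: t=0:+1/8 = 1/8
3j²(1 2 3; 1 0 -1) = Δ·Π!·Σ² = 2/35  (sign +1)
combine: 4πI² = 105·3/35·2/35 = 18/35
take √, sign -1: I = -0.20230066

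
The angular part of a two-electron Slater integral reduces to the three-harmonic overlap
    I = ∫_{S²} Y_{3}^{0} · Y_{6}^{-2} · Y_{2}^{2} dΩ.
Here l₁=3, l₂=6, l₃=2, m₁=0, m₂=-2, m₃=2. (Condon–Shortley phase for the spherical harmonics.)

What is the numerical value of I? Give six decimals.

0.000000

triangle: need 3≤l₃≤9, have 2; I=0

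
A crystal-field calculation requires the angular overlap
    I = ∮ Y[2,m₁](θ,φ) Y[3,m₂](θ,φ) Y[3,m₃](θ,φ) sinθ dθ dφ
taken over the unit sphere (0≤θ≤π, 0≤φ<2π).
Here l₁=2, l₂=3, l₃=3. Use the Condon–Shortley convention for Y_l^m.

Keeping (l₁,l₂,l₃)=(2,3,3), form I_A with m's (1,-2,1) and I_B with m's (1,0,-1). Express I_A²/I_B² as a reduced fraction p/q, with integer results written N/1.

Same 2,3,3: normalisation and zero-m 3j drop out of the ratio.
A: Δ: 2! 2! 4! / 9! → 1/3780; sum: t=0:+1/12 t=1:−1/48 = 1/16; 3j²(2 3 3; 1 -2 1) = Δ·Π!·Σ² = 1/28  (sign +1)
B: Δ: 2! 2! 4! / 9! → 1/3780; sum: t=0:+1/12 t=1:−1/8 = -1/24; 3j²(2 3 3; 1 0 -1) = Δ·Π!·Σ² = 1/210  (sign -1)
I_A²/I_B² = (1/28)/(1/210) = 15/2

15/2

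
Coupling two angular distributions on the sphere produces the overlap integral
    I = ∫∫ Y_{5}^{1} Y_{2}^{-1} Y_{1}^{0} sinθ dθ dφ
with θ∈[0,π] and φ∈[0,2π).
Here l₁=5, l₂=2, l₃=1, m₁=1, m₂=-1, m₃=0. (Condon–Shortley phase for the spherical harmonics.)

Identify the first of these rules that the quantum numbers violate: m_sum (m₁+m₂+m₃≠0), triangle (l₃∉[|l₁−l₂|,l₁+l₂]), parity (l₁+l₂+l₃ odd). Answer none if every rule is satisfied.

Σmᵢ = 0  ✓
l₃∈[|l₁−l₂|,l₁+l₂]=[3,7], have l₃=1  ✗
Σlᵢ = 8 ⇒ even

triangle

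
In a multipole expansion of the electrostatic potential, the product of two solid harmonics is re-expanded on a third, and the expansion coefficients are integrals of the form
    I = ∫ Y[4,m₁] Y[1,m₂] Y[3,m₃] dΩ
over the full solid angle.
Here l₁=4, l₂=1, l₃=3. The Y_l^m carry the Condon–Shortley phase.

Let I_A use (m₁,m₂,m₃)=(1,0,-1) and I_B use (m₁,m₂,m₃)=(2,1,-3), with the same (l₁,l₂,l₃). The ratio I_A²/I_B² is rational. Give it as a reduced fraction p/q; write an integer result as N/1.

Same 4,1,3: normalisation and zero-m 3j drop out of the ratio.
A: Δ: 2! 6! 0! / 9! → 1/252; sum: t=1:−1/48 = -1/48; 3j²(4 1 3; 1 0 -1) = Δ·Π!·Σ² = 5/84  (sign -1)
B: Δ: 2! 6! 0! / 9! → 1/252; sum: t=2:+1/1440 = 1/1440; 3j²(4 1 3; 2 1 -3) = Δ·Π!·Σ² = 1/252  (sign +1)
I_A²/I_B² = (5/84)/(1/252) = 15/1

15/1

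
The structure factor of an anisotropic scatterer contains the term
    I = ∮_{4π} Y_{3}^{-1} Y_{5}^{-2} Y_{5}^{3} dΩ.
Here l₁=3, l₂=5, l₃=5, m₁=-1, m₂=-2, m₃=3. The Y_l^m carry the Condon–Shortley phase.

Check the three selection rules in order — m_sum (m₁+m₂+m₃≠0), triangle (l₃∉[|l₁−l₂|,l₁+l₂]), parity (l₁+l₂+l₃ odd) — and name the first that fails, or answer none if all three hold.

Σmᵢ = 0  ✓
l₃∈[|l₁−l₂|,l₁+l₂]=[2,8], have l₃=5  ✓
Σlᵢ = 13 ⇒ odd  ✗

parity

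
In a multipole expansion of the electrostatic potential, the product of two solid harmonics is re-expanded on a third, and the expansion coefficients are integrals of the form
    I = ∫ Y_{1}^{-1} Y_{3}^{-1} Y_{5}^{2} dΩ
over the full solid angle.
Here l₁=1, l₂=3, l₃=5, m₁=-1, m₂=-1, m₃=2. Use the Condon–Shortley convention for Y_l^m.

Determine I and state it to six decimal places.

0.000000

|1−3|≤5≤1+3 violated ⇒ I = 0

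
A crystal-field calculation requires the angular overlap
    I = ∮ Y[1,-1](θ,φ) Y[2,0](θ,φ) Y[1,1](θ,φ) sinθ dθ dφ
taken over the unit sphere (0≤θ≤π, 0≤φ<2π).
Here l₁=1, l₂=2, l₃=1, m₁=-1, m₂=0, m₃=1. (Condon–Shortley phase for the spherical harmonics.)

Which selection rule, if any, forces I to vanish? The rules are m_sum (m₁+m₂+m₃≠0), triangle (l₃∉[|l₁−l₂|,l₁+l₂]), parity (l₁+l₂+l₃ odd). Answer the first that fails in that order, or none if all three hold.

none

azimuthal sum: -1 + 0 + 1 = 0  ✓
1 ≤ 1 ≤ 3 (triangle on l)  ✓
L = 1 + 2 + 1 = 4 (even)  ✓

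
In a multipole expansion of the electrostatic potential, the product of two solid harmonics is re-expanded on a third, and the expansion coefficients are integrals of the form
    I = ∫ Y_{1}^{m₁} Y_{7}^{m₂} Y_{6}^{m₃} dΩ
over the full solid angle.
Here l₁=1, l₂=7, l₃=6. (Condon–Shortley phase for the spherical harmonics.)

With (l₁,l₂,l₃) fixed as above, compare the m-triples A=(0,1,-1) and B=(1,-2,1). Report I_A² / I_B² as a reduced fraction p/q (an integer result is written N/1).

4/3

Same 1,7,6: normalisation and zero-m 3j drop out of the ratio.
A: Δ: 2! 0! 12! / 15! → 1/1365; sum: t=1:−1/604800 = -1/604800; 3j²(1 7 6; 0 1 -1) = Δ·Π!·Σ² = 16/455  (sign +1)
B: Δ: 2! 0! 12! / 15! → 1/1365; sum: t=0:+1/1209600 = 1/1209600; 3j²(1 7 6; 1 -2 1) = Δ·Π!·Σ² = 12/455  (sign -1)
I_A²/I_B² = (16/455)/(12/455) = 4/3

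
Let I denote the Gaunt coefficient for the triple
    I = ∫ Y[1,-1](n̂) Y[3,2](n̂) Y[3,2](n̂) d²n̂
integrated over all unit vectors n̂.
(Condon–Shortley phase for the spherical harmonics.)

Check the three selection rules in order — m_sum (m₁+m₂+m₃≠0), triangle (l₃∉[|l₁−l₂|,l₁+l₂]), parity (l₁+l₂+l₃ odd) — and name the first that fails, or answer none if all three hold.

m_sum

Σmᵢ = 3  ✗
l₃∈[|l₁−l₂|,l₁+l₂]=[2,4], have l₃=3
Σlᵢ = 7 ⇒ odd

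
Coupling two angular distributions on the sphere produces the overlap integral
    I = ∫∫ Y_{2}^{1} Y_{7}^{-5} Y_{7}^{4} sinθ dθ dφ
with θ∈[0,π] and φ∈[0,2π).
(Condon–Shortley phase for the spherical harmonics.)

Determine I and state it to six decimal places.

-0.188767

Rules hold: Σm=0, L=16 even, 5≤7≤9.
N = 5·15·15 = 1125
Δ = 2!·2!·12!/17! = 1/185640
Racah Σ t=0..2: t=0:+1/2419200 t=1:−1/518400 t=2:+1/2419200 = -1/907200
⇒ 3j(2 7 7; 0 0 0)² = 56/3315, sgn +1
Racah Σ t=0..1: t=0:+1/14515200 t=1:−1/79833600 = 1/17740800
⇒ 3j(2 7 7; 1 -5 4)² = 729/30940, sgn -1
4πI² = N·(3j₀)²·(3jₘ)² = 21870/48841
I = -1·√(0.44778/4π) = -0.18876748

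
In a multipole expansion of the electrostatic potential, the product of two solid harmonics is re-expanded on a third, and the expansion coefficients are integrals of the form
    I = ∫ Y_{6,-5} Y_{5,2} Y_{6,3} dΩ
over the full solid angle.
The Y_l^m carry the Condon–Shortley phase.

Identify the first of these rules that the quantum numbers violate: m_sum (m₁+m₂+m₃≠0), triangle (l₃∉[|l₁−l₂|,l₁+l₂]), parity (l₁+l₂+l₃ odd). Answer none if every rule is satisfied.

parity

m₁+m₂+m₃ = -5 + 2 + 3 = 0  ✓
triangle: |6−5|=1 ≤ l₃=6 ≤ 6+5=11  ✓
parity: l₁+l₂+l₃ = 17 is odd  ✗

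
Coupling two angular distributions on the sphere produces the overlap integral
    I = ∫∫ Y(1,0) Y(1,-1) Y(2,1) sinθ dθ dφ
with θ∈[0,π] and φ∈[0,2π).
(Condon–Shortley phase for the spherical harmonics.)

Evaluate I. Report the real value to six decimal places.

-0.218510

Rules hold: Σm=0, L=4 even, 0≤2≤2.
N = 3·3·5 = 45
Δ = 0!·2!·2!/5! = 1/30
Racah Σ t=0..0: t=0:+1/1 = 1/1
⇒ 3j(1 1 2; 0 0 0)² = 2/15, sgn +1
Racah Σ t=0..0: t=0:+1/2 = 1/2
⇒ 3j(1 1 2; 0 -1 1)² = 1/10, sgn -1
4πI² = N·(3j₀)²·(3jₘ)² = 3/5
I = -1·√(0.6/4π) = -0.21850969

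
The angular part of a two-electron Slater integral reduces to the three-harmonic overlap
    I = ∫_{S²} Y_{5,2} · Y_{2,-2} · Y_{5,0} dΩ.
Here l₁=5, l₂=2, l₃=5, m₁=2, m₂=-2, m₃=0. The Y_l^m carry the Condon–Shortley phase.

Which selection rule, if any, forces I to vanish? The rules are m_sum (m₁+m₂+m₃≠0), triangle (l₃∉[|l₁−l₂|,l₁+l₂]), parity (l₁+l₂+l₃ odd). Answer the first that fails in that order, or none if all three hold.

azimuthal sum: 2 − 2 + 0 = 0  ✓
3 ≤ 5 ≤ 7 (triangle on l)  ✓
L = 5 + 2 + 5 = 12 (even)  ✓

none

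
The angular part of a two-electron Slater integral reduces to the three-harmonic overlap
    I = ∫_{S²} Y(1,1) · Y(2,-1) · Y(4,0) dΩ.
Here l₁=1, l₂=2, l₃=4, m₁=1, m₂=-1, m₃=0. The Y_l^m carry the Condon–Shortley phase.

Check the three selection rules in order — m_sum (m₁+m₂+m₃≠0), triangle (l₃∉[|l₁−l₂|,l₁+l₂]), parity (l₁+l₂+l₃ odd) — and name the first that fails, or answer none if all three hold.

Σmᵢ = 0  ✓
l₃∈[|l₁−l₂|,l₁+l₂]=[1,3], have l₃=4  ✗
Σlᵢ = 7 ⇒ odd

triangle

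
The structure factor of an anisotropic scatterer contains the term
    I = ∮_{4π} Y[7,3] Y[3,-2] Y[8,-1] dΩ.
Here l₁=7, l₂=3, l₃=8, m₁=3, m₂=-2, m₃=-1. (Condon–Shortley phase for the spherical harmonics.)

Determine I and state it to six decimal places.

0.166232

Rules hold: Σm=0, L=18 even, 4≤8≤10.
N = 15·7·17 = 1785
Δ = 2!·12!·4!/19! = 1/5290740
Racah Σ t=0..2: t=0:+1/7257600 t=1:−1/2073600 t=2:+1/7257600 = -1/4838400
⇒ 3j(7 3 8; 0 0 0)² = 252/20995, sgn -1
Racah Σ t=0..1: t=0:+1/11612160 t=1:−1/52254720 = 1/14929920
⇒ 3j(7 3 8; 3 -2 -1)² = 1225/75582, sgn -1
4πI² = N·(3j₀)²·(3jₘ)² = 360150/1037153
I = +1·√(0.347249/4π) = 0.16623228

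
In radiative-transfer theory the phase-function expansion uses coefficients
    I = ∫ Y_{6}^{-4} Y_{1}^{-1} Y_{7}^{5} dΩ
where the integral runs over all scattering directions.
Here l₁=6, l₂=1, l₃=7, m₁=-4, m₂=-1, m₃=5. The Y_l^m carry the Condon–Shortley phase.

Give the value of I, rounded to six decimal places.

Rules hold: Σm=0, L=14 even, 5≤7≤7.
N = 13·3·15 = 585
Δ = 0!·12!·2!/15! = 1/1365
Racah Σ t=0..0: t=0:+1/518400 = 1/518400
⇒ 3j(6 1 7; 0 0 0)² = 7/195, sgn -1
Racah Σ t=0..0: t=0:+1/14515200 = 1/14515200
⇒ 3j(6 1 7; -4 -1 5)² = 22/455, sgn +1
4πI² = N·(3j₀)²·(3jₘ)² = 66/65
I = -1·√(1.01538/4π) = -0.28425647

-0.284256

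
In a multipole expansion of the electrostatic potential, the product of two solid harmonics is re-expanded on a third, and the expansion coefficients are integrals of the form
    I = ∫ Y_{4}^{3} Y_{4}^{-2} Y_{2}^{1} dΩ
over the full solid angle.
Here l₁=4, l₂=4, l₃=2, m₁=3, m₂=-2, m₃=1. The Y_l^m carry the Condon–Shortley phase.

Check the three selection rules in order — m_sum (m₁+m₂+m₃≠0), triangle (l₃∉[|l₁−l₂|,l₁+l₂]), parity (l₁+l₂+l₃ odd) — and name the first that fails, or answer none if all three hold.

m_sum

Σmᵢ = 2  ✗
l₃∈[|l₁−l₂|,l₁+l₂]=[0,8], have l₃=2
Σlᵢ = 10 ⇒ even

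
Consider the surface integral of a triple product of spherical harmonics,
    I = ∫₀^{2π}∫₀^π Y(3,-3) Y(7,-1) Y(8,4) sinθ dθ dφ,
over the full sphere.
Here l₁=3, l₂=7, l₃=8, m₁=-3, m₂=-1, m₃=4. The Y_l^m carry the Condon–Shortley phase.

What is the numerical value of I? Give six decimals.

-0.189449

Rules hold: Σm=0, L=18 even, 4≤8≤10.
N = 7·15·17 = 1785
Δ = 2!·4!·12!/19! = 1/5290740
Racah Σ t=0..2: t=0:+1/7257600 t=1:−1/2073600 t=2:+1/7257600 = -1/4838400
⇒ 3j(3 7 8; 0 0 0)² = 252/20995, sgn -1
Racah Σ t=2..2: t=2:+1/46448640 = 1/46448640
⇒ 3j(3 7 8; -3 -1 4)² = 2475/117572, sgn +1
4πI² = N·(3j₀)²·(3jₘ)² = 467775/1037153
I = -1·√(0.451018/4π) = -0.18944893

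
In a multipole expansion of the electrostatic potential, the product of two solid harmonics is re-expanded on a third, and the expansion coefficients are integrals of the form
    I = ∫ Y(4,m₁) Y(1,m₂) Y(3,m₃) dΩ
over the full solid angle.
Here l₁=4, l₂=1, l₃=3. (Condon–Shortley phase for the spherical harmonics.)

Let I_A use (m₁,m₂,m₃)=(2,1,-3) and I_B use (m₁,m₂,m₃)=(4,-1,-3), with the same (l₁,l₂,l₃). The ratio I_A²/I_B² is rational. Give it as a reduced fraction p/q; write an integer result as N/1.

1/28

l's match ⇒ only the (l;m) 3-j factors differ between A and B.
A: triangle coeff Δ(4,1,3) = 1/252; Σ_t [2,2]: t=2:+1/1440 = 1/1440; (3j)²=1/252 [(4 1 3; 2 1 -3)], sign=+1
B: triangle coeff Δ(4,1,3) = 1/252; Σ_t [0,0]: t=0:+1/1440 = 1/1440; (3j)²=1/9 [(4 1 3; 4 -1 -3)], sign=+1
I_A²/I_B² = (1/252)/(1/9) = 1/28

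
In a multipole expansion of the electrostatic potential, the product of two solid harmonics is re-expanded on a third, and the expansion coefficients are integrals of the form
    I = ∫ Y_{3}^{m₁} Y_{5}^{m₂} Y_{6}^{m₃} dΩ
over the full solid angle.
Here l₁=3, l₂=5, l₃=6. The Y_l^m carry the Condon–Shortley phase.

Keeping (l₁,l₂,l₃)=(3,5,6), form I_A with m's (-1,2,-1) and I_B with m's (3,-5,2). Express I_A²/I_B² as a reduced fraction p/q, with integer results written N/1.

5/1

l's match ⇒ only the (l;m) 3-j factors differ between A and B.
A: triangle coeff Δ(3,5,6) = 1/675675; Σ_t [0,2]: t=0:+1/241920 t=1:−1/8640 t=2:+1/5760 = 1/16128; (3j)²=5/1001 [(3 5 6; -1 2 -1)], sign=-1
B: triangle coeff Δ(3,5,6) = 1/675675; Σ_t [0,0]: t=0:+1/1935360 = 1/1935360; (3j)²=1/1001 [(3 5 6; 3 -5 2)], sign=+1
I_A²/I_B² = (5/1001)/(1/1001) = 5/1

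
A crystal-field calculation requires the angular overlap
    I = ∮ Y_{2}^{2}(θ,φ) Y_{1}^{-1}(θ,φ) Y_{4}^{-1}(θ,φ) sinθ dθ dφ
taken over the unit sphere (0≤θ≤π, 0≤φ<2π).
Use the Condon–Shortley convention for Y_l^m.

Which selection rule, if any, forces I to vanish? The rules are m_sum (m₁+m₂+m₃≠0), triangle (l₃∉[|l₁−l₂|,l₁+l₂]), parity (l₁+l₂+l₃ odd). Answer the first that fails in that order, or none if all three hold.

azimuthal sum: 2 − 1 − 1 = 0  ✓
1 ≤ 4 ≤ 3 (triangle on l)  ✗
L = 2 + 1 + 4 = 7 (odd)

triangle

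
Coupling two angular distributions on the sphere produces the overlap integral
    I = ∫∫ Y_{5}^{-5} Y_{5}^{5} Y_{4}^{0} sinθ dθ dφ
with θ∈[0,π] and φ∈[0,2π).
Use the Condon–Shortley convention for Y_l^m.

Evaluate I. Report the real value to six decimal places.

-0.130198

Checks pass: Σm=0; 14 even; l₃=4∈[0,10].
(2·5+1)(2·5+1)(2·4+1) = 1089
Δ: 6! 4! 4! / 15! → 1/3153150
sum: t=1:−1/69120 t=2:+1/1728 t=3:−1/576 t=4:+1/1728 t=5:−1/69120 = -7/11520
3j²(5 5 4; 0 0 0) = Δ·Π!·Σ² = 2/143  (sign -1)
sum: t=6:+1/414720 = 1/414720
3j²(5 5 4; -5 5 0) = Δ·Π!·Σ² = 2/143  (sign +1)
combine: 4πI² = 1089·2/143·2/143 = 36/169
take √, sign -1: I = -0.13019760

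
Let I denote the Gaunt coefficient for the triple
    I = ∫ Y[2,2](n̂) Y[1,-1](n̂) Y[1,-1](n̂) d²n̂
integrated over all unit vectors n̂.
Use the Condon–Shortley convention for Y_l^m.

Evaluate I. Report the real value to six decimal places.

Checks pass: Σm=0; 4 even; l₃=1∈[1,3].
(2·2+1)(2·1+1)(2·1+1) = 45
Δ: 2! 2! 0! / 5! → 1/30
sum: t=1:−1/1 = -1/1
3j²(2 1 1; 0 0 0) = Δ·Π!·Σ² = 2/15  (sign +1)
sum: t=0:+1/4 = 1/4
3j²(2 1 1; 2 -1 -1) = Δ·Π!·Σ² = 1/5  (sign +1)
combine: 4πI² = 45·2/15·1/5 = 6/5
take √, sign +1: I = 0.30901936

0.309019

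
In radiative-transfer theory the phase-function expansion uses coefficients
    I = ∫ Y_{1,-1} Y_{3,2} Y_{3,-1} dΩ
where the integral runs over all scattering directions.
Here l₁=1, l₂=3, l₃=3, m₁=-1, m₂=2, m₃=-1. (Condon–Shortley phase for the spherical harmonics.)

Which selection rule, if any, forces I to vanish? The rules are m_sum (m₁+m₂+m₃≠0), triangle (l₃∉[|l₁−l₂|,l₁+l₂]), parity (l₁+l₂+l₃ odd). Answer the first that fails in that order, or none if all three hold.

Σmᵢ = 0  ✓
l₃∈[|l₁−l₂|,l₁+l₂]=[2,4], have l₃=3  ✓
Σlᵢ = 7 ⇒ odd  ✗

parity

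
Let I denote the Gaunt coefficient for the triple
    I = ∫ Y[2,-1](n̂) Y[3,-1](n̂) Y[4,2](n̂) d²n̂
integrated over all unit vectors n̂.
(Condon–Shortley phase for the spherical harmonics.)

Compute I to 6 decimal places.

l₁+l₂+l₃=9 is odd: 3j(l;000)=0 ⇒ I=0

0.000000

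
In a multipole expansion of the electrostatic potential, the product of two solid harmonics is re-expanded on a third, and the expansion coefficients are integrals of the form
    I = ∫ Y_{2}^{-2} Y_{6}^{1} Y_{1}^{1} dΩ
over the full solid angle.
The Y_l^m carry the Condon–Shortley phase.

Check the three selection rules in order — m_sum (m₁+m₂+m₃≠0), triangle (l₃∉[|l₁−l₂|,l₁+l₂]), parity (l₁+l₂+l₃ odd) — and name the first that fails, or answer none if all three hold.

azimuthal sum: -2 + 1 + 1 = 0  ✓
4 ≤ 1 ≤ 8 (triangle on l)  ✗
L = 2 + 6 + 1 = 9 (odd)

triangle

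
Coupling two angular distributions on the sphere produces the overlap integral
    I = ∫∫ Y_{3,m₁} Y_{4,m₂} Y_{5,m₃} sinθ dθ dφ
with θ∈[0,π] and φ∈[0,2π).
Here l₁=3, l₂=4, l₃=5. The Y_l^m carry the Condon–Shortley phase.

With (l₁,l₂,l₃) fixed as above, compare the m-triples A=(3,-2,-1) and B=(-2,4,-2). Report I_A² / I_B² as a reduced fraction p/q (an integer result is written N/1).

l's match ⇒ only the (l;m) 3-j factors differ between A and B.
A: triangle coeff Δ(3,4,5) = 1/180180; Σ_t [0,0]: t=0:+1/2304 = 1/2304; (3j)²=75/4004 [(3 4 5; 3 -2 -1)], sign=+1
B: triangle coeff Δ(3,4,5) = 1/180180; Σ_t [2,2]: t=2:+1/8640 = 1/8640; (3j)²=14/1287 [(3 4 5; -2 4 -2)], sign=-1
I_A²/I_B² = (75/4004)/(14/1287) = 675/392

675/392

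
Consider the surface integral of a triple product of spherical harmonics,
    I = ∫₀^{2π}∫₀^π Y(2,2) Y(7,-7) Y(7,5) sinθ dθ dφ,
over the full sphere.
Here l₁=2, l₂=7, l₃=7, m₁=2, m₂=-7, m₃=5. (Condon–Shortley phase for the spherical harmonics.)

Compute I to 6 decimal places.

Rules hold: Σm=0, L=16 even, 5≤7≤9.
N = 5·15·15 = 1125
Δ = 2!·2!·12!/17! = 1/185640
Racah Σ t=0..2: t=0:+1/2419200 t=1:−1/518400 t=2:+1/2419200 = -1/907200
⇒ 3j(2 7 7; 0 0 0)² = 56/3315, sgn +1
Racah Σ t=0..0: t=0:+1/1916006400 = 1/1916006400
⇒ 3j(2 7 7; 2 -7 5)² = 1/340, sgn +1
4πI² = N·(3j₀)²·(3jₘ)² = 210/3757
I = +1·√(0.0558957/4π) = 0.06669359

0.066694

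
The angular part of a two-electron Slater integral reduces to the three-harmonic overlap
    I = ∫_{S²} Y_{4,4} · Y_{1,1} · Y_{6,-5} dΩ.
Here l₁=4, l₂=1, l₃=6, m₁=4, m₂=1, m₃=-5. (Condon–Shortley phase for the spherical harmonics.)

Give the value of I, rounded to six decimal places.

0.000000

triangle: need 3≤l₃≤5, have 6; I=0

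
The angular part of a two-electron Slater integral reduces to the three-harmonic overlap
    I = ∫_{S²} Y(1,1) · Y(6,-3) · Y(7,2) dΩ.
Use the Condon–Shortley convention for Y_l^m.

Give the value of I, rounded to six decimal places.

Checks pass: Σm=0; 14 even; l₃=7∈[5,7].
(2·1+1)(2·6+1)(2·7+1) = 585
Δ: 0! 2! 12! / 15! → 1/1365
sum: t=0:+1/518400 = 1/518400
3j²(1 6 7; 0 0 0) = Δ·Π!·Σ² = 7/195  (sign -1)
sum: t=0:+1/4354560 = 1/4354560
3j²(1 6 7; 1 -3 2) = Δ·Π!·Σ² = 2/273  (sign -1)
combine: 4πI² = 585·7/195·2/273 = 2/13
take √, sign +1: I = 0.11064668

0.110647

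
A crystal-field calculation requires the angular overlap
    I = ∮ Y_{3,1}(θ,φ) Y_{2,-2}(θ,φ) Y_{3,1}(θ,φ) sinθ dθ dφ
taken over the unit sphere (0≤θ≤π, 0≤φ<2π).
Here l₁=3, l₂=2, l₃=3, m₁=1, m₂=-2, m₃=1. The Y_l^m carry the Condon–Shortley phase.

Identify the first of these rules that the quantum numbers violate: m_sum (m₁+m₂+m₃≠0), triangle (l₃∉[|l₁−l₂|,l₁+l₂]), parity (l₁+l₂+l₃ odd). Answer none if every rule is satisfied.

azimuthal sum: 1 − 2 + 1 = 0  ✓
1 ≤ 3 ≤ 5 (triangle on l)  ✓
L = 3 + 2 + 3 = 8 (even)  ✓

none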